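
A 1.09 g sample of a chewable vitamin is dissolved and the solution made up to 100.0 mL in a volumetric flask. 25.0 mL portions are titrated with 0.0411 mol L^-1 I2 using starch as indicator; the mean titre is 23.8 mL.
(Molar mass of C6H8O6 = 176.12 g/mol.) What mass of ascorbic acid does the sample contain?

0.689 g

C6H8O6 + I2 → C6H6O6 + 2 HI
n(I2) per titration = 0.0238 × 0.0411 = 9.78 × 10^-4 mol
n(C6H8O6) in each aliquot = 9.78 × 10^-4 mol (1:1 ratio)
n(C6H8O6) in the whole flask = 9.78 × 10^-4 × 100.0/25.0 = 3.91 × 10^-3 mol
mass of C6H8O6 = 3.91 × 10^-3 × 176.12 = 0.689 g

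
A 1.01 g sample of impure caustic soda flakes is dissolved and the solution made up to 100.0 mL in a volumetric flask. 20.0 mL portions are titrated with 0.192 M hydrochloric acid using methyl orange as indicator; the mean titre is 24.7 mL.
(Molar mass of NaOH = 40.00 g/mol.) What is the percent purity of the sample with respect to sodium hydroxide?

NaOH + HCl → NaCl + H2O
n(HCl) per titration = 0.0247 × 0.192 = 4.74 × 10^-3 mol
n(NaOH) in each aliquot = 4.74 × 10^-3 mol (1:1 ratio)
n(NaOH) in the whole flask = 4.74 × 10^-3 × 100.0/20.0 = 0.0237 mol
mass of NaOH = 0.0237 × 40.00 = 0.948 g
% NaOH = 0.948 / 1.01 × 100 = 93.9 %

93.9 %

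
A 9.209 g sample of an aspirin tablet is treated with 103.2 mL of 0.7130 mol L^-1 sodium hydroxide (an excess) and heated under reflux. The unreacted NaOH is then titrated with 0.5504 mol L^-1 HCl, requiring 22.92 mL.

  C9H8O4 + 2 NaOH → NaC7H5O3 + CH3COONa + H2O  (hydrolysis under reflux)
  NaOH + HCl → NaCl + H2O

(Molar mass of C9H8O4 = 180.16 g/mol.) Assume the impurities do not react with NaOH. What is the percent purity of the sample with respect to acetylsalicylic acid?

n(NaOH) added = 0.1032 × 0.7130 = 0.07358 mol
n(HCl) used in back-titration = 0.02292 × 0.5504 = 0.01262 mol
n(NaOH) left over = 0.01262 mol (1:1 ratio)
n(NaOH) consumed by analyte = 0.07358 − 0.01262 = 0.06097 mol
From the 1:2 ratio, n(C9H8O4) = 1/2 × 0.06097 = 0.03048 mol
mass of C9H8O4 = 0.03048 × 180.16 = 5.492 g
% C9H8O4 = 5.492 / 9.209 × 100 = 59.64 %

59.64 %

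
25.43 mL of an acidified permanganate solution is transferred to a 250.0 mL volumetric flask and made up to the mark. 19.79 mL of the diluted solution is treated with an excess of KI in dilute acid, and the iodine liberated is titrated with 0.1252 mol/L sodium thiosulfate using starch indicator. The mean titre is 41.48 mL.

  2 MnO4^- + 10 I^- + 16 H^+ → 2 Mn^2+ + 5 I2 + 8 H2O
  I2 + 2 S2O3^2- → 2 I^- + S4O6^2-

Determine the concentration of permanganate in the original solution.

n(S2O3^2-) = 0.04148 × 0.1252 = 5.193 × 10^-3 mol
n(I2) = n(S2O3^2-)/2 = 2.597 × 10^-3 mol
From the 2:5 ratio, n(MnO4^-) in the aliquot = 2/5 × 2.597 × 10^-3 = 1.039 × 10^-3 mol
[MnO4^-]_dilute = 1.039 × 10^-3 / 0.01979 = 0.05248 mol/L
[MnO4^-]_original = 0.05248 × 250.0/25.43 = 0.5160 mol/L

0.5160 mol/L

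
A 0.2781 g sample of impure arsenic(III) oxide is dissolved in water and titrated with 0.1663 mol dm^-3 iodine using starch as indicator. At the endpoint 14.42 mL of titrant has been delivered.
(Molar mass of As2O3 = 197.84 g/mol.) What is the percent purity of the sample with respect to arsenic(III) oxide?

As2O3 + 2 I2 + 2 H2O → As2O5 + 4 HI
n(I2) = 0.01442 L × 0.1663 mol/L = 2.398 × 10^-3 mol
From the 1:2 ratio, n(As2O3) = 1/2 × 2.398 × 10^-3 = 1.199 × 10^-3 mol
mass of As2O3 = 1.199 × 10^-3 × 197.84 g/mol = 0.2372 g
% As2O3 = 0.2372 / 0.2781 × 100 = 85.30 %

85.30 %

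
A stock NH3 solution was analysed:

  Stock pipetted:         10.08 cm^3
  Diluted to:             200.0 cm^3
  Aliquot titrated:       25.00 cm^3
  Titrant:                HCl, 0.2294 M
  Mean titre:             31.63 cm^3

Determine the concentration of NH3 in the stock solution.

NH3 + HCl → NH4Cl
n(HCl) = 0.03163 × 0.2294 = 7.256 × 10^-3 mol
n(NH3) in the aliquot = 7.256 × 10^-3 mol (1:1 ratio)
[NH3]_dilute = 7.256 × 10^-3 / 0.02500 = 0.2902 mol/L
Dilution factor = 200.0 / 10.08 = 19.84
[NH3]_stock = 0.2902 × 19.84 = 5.759 mol/L

5.759 M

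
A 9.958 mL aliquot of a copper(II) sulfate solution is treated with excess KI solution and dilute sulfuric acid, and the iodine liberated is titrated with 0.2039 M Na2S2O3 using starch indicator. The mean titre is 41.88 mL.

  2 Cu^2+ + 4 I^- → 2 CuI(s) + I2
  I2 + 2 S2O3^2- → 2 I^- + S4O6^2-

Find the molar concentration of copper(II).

0.8575 M

n(S2O3^2-) = 0.04188 × 0.2039 = 8.539 × 10^-3 mol
n(I2) = n(S2O3^2-)/2 = 4.270 × 10^-3 mol
From the 2:1 ratio, n(Cu2+) in the aliquot = 2/1 × 4.270 × 10^-3 = 8.539 × 10^-3 mol
[Cu2+] = 8.539 × 10^-3 / 0.009958 = 0.8575 mol/L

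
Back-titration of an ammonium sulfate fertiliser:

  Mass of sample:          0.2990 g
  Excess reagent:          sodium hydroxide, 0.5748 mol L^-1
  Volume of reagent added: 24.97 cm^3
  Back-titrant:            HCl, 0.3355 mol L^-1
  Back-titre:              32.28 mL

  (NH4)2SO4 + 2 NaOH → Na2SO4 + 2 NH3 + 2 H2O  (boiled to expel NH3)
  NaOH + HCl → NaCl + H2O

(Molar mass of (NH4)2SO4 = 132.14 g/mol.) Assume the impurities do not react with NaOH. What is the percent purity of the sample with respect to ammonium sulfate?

77.84 %

n(NaOH) added = 0.02497 × 0.5748 = 0.01435 mol
n(HCl) used in back-titration = 0.03228 × 0.3355 = 0.01083 mol
n(NaOH) left over = 0.01083 mol (1:1 ratio)
n(NaOH) consumed by analyte = 0.01435 − 0.01083 = 3.523 × 10^-3 mol
From the 1:2 ratio, n((NH4)2SO4) = 1/2 × 3.523 × 10^-3 = 1.761 × 10^-3 mol
mass of (NH4)2SO4 = 1.761 × 10^-3 × 132.14 = 0.2328 g
% (NH4)2SO4 = 0.2328 / 0.2990 × 100 = 77.84 %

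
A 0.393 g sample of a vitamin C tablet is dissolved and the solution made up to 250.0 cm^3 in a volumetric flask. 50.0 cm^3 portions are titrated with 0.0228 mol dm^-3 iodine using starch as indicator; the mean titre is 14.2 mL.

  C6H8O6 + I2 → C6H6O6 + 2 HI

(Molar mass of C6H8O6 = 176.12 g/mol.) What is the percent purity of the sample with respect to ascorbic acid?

n(I2) per titration = 0.0142 × 0.0228 = 3.24 × 10^-4 mol
n(C6H8O6) in each aliquot = 3.24 × 10^-4 mol (1:1 ratio)
n(C6H8O6) in the whole flask = 3.24 × 10^-4 × 250.0/50.0 = 1.62 × 10^-3 mol
mass of C6H8O6 = 1.62 × 10^-3 × 176.12 = 0.285 g
% C6H8O6 = 0.285 / 0.393 × 100 = 72.5 %

72.5 %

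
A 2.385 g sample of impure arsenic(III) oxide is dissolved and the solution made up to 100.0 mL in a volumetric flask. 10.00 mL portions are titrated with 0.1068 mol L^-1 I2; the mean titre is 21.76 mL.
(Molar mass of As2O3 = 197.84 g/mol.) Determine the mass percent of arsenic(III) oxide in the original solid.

96.39 %

As2O3 + 2 I2 + 2 H2O → As2O5 + 4 HI
n(I2) per titration = 0.02176 × 0.1068 = 2.324 × 10^-3 mol
From the 1:2 ratio, n(As2O3) in each aliquot = 1/2 × 2.324 × 10^-3 = 1.162 × 10^-3 mol
n(As2O3) in the whole flask = 1.162 × 10^-3 × 100.0/10.00 = 0.01162 mol
mass of As2O3 = 0.01162 × 197.84 = 2.299 g
% As2O3 = 2.299 / 2.385 × 100 = 96.39 %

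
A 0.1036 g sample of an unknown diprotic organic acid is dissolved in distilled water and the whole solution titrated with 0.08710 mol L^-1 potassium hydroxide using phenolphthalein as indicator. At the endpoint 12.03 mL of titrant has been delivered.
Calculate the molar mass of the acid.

n(KOH) = 0.01203 L × 0.08710 mol/L = 1.048 × 10^-3 mol
From the 1:2 ratio, n(H2A) = 1/2 × 1.048 × 10^-3 = 5.239 × 10^-4 mol
M = m / n = 0.1036 g / 5.239 × 10^-4 mol = 197.7 g/mol

197.7 g/mol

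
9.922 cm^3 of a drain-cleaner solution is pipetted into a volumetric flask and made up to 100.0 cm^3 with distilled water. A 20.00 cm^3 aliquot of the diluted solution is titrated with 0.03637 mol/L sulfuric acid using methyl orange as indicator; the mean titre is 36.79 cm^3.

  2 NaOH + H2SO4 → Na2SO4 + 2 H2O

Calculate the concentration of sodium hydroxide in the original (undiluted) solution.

1.349 mol/L

n(H2SO4) = 0.03679 × 0.03637 = 1.338 × 10^-3 mol
From the 2:1 ratio, n(NaOH) in the aliquot = 2/1 × 1.338 × 10^-3 = 2.676 × 10^-3 mol
[NaOH]_dilute = 2.676 × 10^-3 / 0.02000 = 0.1338 mol/L
Dilution factor = 100.0 / 9.922 = 10.08
[NaOH]_stock = 0.1338 × 10.08 = 1.349 mol/L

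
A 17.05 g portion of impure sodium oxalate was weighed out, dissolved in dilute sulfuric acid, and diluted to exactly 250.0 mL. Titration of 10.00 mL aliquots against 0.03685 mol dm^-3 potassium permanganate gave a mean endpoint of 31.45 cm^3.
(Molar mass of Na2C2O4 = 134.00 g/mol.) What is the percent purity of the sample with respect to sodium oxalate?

56.93 %

2 MnO4^- + 5 C2O4^2- + 16 H^+ → 2 Mn^2+ + 10 CO2 + 8 H2O
n(KMnO4) per titration = 0.03145 × 0.03685 = 1.159 × 10^-3 mol
From the 5:2 ratio, n(Na2C2O4) in each aliquot = 5/2 × 1.159 × 10^-3 = 2.897 × 10^-3 mol
n(Na2C2O4) in the whole flask = 2.897 × 10^-3 × 250.0/10.00 = 0.07243 mol
mass of Na2C2O4 = 0.07243 × 134.00 = 9.706 g
% Na2C2O4 = 9.706 / 17.05 × 100 = 56.93 %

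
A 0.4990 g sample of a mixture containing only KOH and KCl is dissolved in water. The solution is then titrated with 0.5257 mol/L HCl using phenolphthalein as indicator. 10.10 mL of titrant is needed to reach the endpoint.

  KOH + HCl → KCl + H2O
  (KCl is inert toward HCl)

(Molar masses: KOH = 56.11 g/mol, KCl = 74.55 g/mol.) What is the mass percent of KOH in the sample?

59.70 %

n(HCl) = 0.01010 × 0.5257 = 5.310 × 10^-3 mol
Let x = n(KOH), y = n(KCl).
Titrant: 1x = 5.310 × 10^-3;  mass: 56.11x + 74.55y = 0.4990
Solving, x = 5.310 × 10^-3 mol, y = 2.697 × 10^-3 mol
mass of KOH = 5.310 × 10^-3 × 56.11 = 0.2979 g
% KOH = 0.2979 / 0.4990 × 100 = 59.70 %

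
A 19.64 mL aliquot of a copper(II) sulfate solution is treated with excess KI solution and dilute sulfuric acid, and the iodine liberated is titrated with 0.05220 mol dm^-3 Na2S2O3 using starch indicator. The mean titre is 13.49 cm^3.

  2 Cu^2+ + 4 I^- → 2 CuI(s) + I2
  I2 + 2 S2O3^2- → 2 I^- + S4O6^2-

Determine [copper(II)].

0.03585 mol/L

n(S2O3^2-) = 0.01349 × 0.05220 = 7.042 × 10^-4 mol
n(I2) = n(S2O3^2-)/2 = 3.521 × 10^-4 mol
From the 2:1 ratio, n(Cu2+) in the aliquot = 2/1 × 3.521 × 10^-4 = 7.042 × 10^-4 mol
[Cu2+] = 7.042 × 10^-4 / 0.01964 = 0.03585 mol/L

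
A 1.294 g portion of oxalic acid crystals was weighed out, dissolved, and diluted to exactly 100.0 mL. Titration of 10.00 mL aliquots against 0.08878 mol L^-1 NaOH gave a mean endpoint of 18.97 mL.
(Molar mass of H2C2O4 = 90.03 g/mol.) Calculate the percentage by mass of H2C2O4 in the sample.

58.59 %

H2C2O4 + 2 NaOH → Na2C2O4 + 2 H2O
n(NaOH) per titration = 0.01897 × 0.08878 = 1.684 × 10^-3 mol
From the 1:2 ratio, n(H2C2O4) in each aliquot = 1/2 × 1.684 × 10^-3 = 8.421 × 10^-4 mol
n(H2C2O4) in the whole flask = 8.421 × 10^-4 × 100.0/10.00 = 8.421 × 10^-3 mol
mass of H2C2O4 = 8.421 × 10^-3 × 90.03 = 0.7581 g
% H2C2O4 = 0.7581 / 1.294 × 100 = 58.59 %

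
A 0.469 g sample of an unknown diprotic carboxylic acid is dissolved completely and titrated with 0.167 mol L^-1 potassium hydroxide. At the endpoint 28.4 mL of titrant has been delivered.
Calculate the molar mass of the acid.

198 g/mol

n(KOH) = 0.0284 L × 0.167 mol/L = 4.74 × 10^-3 mol
From the 1:2 ratio, n(H2A) = 1/2 × 4.74 × 10^-3 = 2.37 × 10^-3 mol
M = m / n = 0.469 g / 2.37 × 10^-3 mol = 198 g/mol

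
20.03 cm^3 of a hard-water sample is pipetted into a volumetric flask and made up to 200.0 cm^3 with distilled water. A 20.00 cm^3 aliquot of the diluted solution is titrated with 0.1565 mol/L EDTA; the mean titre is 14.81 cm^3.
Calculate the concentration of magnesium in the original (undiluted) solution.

Mg^2+ + EDTA^4- → [Mg(EDTA)]^2-
n(EDTA) = 0.01481 × 0.1565 = 2.318 × 10^-3 mol
n(Mg2+) in the aliquot = 2.318 × 10^-3 mol (1:1 ratio)
[Mg2+]_dilute = 2.318 × 10^-3 / 0.02000 = 0.1159 mol/L
Dilution factor = 200.0 / 20.03 = 9.985
[Mg2+]_stock = 0.1159 × 9.985 = 1.157 mol/L

1.157 mol/L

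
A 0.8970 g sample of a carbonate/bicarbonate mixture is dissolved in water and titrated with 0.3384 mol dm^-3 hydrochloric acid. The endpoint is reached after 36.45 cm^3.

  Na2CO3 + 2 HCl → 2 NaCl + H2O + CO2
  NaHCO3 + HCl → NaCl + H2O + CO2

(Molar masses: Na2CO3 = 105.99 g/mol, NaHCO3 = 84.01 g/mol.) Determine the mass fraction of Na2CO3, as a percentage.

26.52 %

n(HCl) = 0.03645 × 0.3384 = 0.01233 mol
Let x = n(Na2CO3), y = n(NaHCO3).
Titrant: 2x + 1y = 0.01233;  mass: 105.99x + 84.01y = 0.8970
Solving, x = 2.245 × 10^-3 mol, y = 7.845 × 10^-3 mol
mass of Na2CO3 = 2.245 × 10^-3 × 105.99 = 0.2379 g
% Na2CO3 = 0.2379 / 0.8970 × 100 = 26.52 %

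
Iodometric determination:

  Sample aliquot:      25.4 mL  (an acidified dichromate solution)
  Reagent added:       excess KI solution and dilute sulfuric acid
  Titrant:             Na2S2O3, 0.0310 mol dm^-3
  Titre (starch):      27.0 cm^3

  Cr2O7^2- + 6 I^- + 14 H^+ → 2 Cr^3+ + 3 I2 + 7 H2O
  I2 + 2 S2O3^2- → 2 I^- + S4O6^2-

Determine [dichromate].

0.00549 mol/L

n(S2O3^2-) = 0.0270 × 0.0310 = 8.37 × 10^-4 mol
n(I2) = n(S2O3^2-)/2 = 4.18 × 10^-4 mol
From the 1:3 ratio, n(Cr2O7^2-) in the aliquot = 1/3 × 4.18 × 10^-4 = 1.40 × 10^-4 mol
[Cr2O7^2-] = 1.40 × 10^-4 / 0.0254 = 0.00549 mol/L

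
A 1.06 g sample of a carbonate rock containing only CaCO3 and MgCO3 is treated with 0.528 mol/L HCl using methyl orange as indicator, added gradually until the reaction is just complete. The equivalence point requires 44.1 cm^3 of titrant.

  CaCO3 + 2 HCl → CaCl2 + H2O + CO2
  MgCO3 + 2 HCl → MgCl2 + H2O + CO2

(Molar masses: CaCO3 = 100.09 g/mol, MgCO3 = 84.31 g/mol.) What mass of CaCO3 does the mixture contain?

0.497 g

n(HCl) = 0.0441 × 0.528 = 0.0233 mol
Let x = n(CaCO3), y = n(MgCO3).
Titrant: 2x + 2y = 0.0233;  mass: 100.09x + 84.31y = 1.06
Solving, x = 4.97 × 10^-3 mol, y = 6.67 × 10^-3 mol
mass of CaCO3 = 4.97 × 10^-3 × 100.09 = 0.497 g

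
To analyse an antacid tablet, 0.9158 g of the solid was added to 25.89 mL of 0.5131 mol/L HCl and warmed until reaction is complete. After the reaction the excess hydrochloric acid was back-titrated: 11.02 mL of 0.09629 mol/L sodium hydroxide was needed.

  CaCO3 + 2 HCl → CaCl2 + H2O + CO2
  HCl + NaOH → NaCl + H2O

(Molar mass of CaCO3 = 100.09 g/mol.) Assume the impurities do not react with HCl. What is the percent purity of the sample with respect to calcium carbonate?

n(HCl) added = 0.02589 × 0.5131 = 0.01328 mol
n(NaOH) used in back-titration = 0.01102 × 0.09629 = 1.061 × 10^-3 mol
n(HCl) left over = 1.061 × 10^-3 mol (1:1 ratio)
n(HCl) consumed by analyte = 0.01328 − 1.061 × 10^-3 = 0.01222 mol
From the 1:2 ratio, n(CaCO3) = 1/2 × 0.01222 = 6.112 × 10^-3 mol
mass of CaCO3 = 6.112 × 10^-3 × 100.09 = 0.6117 g
% CaCO3 = 0.6117 / 0.9158 × 100 = 66.79 %

66.79 %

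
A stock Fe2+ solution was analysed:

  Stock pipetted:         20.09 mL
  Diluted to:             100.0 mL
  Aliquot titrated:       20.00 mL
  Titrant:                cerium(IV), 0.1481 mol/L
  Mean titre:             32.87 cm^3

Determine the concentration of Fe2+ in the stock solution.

1.212 mol/L

Ce^4+ + Fe^2+ → Ce^3+ + Fe^3+
n(Ce4+) = 0.03287 × 0.1481 = 4.868 × 10^-3 mol
n(Fe2+) in the aliquot = 4.868 × 10^-3 mol (1:1 ratio)
[Fe2+]_dilute = 4.868 × 10^-3 / 0.02000 = 0.2434 mol/L
Dilution factor = 100.0 / 20.09 = 4.978
[Fe2+]_stock = 0.2434 × 4.978 = 1.212 mol/L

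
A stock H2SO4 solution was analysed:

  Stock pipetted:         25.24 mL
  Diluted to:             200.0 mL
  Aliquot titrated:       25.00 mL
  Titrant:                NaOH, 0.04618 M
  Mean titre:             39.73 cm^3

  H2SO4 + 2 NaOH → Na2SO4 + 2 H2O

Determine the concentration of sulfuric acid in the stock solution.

n(NaOH) = 0.03973 × 0.04618 = 1.835 × 10^-3 mol
From the 1:2 ratio, n(H2SO4) in the aliquot = 1/2 × 1.835 × 10^-3 = 9.174 × 10^-4 mol
[H2SO4]_dilute = 9.174 × 10^-4 / 0.02500 = 0.03669 mol/L
Dilution factor = 200.0 / 25.24 = 7.924
[H2SO4]_stock = 0.03669 × 7.924 = 0.2908 mol/L

0.2908 M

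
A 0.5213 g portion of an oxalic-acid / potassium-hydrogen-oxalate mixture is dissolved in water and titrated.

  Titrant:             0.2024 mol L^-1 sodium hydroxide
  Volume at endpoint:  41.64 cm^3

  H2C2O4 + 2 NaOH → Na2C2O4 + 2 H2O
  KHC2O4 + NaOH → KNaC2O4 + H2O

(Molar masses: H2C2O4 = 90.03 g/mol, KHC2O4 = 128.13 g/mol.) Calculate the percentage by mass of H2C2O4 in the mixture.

n(NaOH) = 0.04164 × 0.2024 = 8.428 × 10^-3 mol
Let x = n(H2C2O4), y = n(KHC2O4).
Titrant: 2x + 1y = 8.428 × 10^-3;  mass: 90.03x + 128.13y = 0.5213
Solving, x = 3.360 × 10^-3 mol, y = 1.707 × 10^-3 mol
mass of H2C2O4 = 3.360 × 10^-3 × 90.03 = 0.3025 g
% H2C2O4 = 0.3025 / 0.5213 × 100 = 58.03 %

58.03 %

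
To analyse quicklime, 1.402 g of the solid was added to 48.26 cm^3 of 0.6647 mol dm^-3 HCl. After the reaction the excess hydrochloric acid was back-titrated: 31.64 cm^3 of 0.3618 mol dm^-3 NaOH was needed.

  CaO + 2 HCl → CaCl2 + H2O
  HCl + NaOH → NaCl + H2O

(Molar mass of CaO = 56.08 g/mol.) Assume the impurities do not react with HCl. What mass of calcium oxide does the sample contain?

0.5785 g

n(HCl) added = 0.04826 × 0.6647 = 0.03208 mol
n(NaOH) used in back-titration = 0.03164 × 0.3618 = 0.01145 mol
n(HCl) left over = 0.01145 mol (1:1 ratio)
n(HCl) consumed by analyte = 0.03208 − 0.01145 = 0.02063 mol
From the 1:2 ratio, n(CaO) = 1/2 × 0.02063 = 0.01032 mol
mass of CaO = 0.01032 × 56.08 = 0.5785 g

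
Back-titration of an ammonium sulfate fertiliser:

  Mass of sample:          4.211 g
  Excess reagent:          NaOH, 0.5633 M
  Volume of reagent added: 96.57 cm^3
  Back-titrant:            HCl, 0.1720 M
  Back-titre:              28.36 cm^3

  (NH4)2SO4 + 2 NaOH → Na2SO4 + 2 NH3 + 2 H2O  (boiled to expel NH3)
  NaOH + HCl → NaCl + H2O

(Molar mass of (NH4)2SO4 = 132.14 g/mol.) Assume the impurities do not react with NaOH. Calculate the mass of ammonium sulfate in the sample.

n(NaOH) added = 0.09657 × 0.5633 = 0.05440 mol
n(HCl) used in back-titration = 0.02836 × 0.1720 = 4.878 × 10^-3 mol
n(NaOH) left over = 4.878 × 10^-3 mol (1:1 ratio)
n(NaOH) consumed by analyte = 0.05440 − 4.878 × 10^-3 = 0.04952 mol
From the 1:2 ratio, n((NH4)2SO4) = 1/2 × 0.04952 = 0.02476 mol
mass of (NH4)2SO4 = 0.02476 × 132.14 = 3.272 g

3.272 g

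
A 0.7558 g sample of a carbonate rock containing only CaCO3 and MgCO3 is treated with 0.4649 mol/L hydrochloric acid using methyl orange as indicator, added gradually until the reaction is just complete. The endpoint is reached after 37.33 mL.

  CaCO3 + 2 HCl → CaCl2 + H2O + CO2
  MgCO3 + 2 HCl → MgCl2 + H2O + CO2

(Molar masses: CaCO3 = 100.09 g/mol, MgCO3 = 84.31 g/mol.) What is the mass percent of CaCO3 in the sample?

20.32 %

n(HCl) = 0.03733 × 0.4649 = 0.01735 mol
Let x = n(CaCO3), y = n(MgCO3).
Titrant: 2x + 2y = 0.01735;  mass: 100.09x + 84.31y = 0.7558
Solving, x = 1.534 × 10^-3 mol, y = 7.143 × 10^-3 mol
mass of CaCO3 = 1.534 × 10^-3 × 100.09 = 0.1536 g
% CaCO3 = 0.1536 / 0.7558 × 100 = 20.32 %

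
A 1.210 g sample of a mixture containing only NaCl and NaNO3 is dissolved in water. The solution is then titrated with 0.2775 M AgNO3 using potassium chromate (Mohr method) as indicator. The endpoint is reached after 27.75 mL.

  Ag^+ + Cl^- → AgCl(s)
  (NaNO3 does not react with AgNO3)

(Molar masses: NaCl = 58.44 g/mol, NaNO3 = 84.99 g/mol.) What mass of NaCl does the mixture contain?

n(AgNO3) = 0.02775 × 0.2775 = 7.701 × 10^-3 mol
Let x = n(NaCl), y = n(NaNO3).
Titrant: 1x = 7.701 × 10^-3;  mass: 58.44x + 84.99y = 1.210
Solving, x = 7.701 × 10^-3 mol, y = 8.942 × 10^-3 mol
mass of NaCl = 7.701 × 10^-3 × 58.44 = 0.4500 g

0.4500 g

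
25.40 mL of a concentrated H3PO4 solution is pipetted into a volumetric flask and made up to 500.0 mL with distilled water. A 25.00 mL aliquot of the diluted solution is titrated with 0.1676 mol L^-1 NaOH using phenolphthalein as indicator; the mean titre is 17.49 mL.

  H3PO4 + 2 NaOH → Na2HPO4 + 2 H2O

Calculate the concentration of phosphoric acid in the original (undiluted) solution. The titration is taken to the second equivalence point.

n(NaOH) = 0.01749 × 0.1676 = 2.931 × 10^-3 mol
From the 1:2 ratio, n(H3PO4) in the aliquot = 1/2 × 2.931 × 10^-3 = 1.466 × 10^-3 mol
[H3PO4]_dilute = 1.466 × 10^-3 / 0.02500 = 0.05863 mol/L
Dilution factor = 500.0 / 25.40 = 19.69
[H3PO4]_stock = 0.05863 × 19.69 = 1.154 mol/L

1.154 mol/L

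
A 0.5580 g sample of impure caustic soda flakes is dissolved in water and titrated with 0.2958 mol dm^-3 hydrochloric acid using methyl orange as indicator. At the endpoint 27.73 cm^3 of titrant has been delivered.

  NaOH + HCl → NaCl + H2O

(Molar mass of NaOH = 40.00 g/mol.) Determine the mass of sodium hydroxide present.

n(HCl) = 0.02773 L × 0.2958 mol/L = 8.203 × 10^-3 mol
n(NaOH) = 8.203 × 10^-3 mol (1:1 ratio)
mass of NaOH = 8.203 × 10^-3 × 40.00 g/mol = 0.3281 g

0.3281 g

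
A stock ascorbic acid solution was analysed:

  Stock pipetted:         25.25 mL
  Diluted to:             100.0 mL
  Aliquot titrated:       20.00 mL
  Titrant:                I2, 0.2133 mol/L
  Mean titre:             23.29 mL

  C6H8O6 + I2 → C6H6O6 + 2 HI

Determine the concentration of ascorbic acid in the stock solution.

n(I2) = 0.02329 × 0.2133 = 4.968 × 10^-3 mol
n(C6H8O6) in the aliquot = 4.968 × 10^-3 mol (1:1 ratio)
[C6H8O6]_dilute = 4.968 × 10^-3 / 0.02000 = 0.2484 mol/L
Dilution factor = 100.0 / 25.25 = 3.960
[C6H8O6]_stock = 0.2484 × 3.960 = 0.9837 mol/L

0.9837 mol/L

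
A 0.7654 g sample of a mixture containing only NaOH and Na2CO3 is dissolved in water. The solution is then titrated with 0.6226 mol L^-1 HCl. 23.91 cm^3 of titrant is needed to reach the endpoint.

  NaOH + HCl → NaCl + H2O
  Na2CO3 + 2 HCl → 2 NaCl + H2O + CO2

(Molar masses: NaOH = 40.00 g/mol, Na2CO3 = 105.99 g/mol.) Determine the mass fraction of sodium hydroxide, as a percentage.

9.452 %

n(HCl) = 0.02391 × 0.6226 = 0.01489 mol
Let x = n(NaOH), y = n(Na2CO3).
Titrant: 1x + 2y = 0.01489;  mass: 40.00x + 105.99y = 0.7654
Solving, x = 1.809 × 10^-3 mol, y = 6.539 × 10^-3 mol
mass of NaOH = 1.809 × 10^-3 × 40.00 = 0.07234 g
% NaOH = 0.07234 / 0.7654 × 100 = 9.452 %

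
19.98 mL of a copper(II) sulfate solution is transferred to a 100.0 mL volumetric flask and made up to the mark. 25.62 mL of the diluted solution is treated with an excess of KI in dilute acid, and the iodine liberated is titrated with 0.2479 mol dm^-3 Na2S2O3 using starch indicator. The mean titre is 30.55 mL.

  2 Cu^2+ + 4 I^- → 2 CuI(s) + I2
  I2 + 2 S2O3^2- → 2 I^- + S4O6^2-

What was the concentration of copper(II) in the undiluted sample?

n(S2O3^2-) = 0.03055 × 0.2479 = 7.573 × 10^-3 mol
n(I2) = n(S2O3^2-)/2 = 3.787 × 10^-3 mol
From the 2:1 ratio, n(Cu2+) in the aliquot = 2/1 × 3.787 × 10^-3 = 7.573 × 10^-3 mol
[Cu2+]_dilute = 7.573 × 10^-3 / 0.02562 = 0.2956 mol/L
[Cu2+]_original = 0.2956 × 100.0/19.98 = 1.479 mol/L

1.479 mol/L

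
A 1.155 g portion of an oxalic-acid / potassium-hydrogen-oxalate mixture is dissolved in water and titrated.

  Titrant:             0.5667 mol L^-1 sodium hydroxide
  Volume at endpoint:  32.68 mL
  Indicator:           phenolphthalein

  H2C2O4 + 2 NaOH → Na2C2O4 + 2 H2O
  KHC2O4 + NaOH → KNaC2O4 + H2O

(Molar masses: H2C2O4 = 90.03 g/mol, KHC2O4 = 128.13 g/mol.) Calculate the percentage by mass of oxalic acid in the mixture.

n(NaOH) = 0.03268 × 0.5667 = 0.01852 mol
Let x = n(H2C2O4), y = n(KHC2O4).
Titrant: 2x + 1y = 0.01852;  mass: 90.03x + 128.13y = 1.155
Solving, x = 7.327 × 10^-3 mol, y = 3.866 × 10^-3 mol
mass of H2C2O4 = 7.327 × 10^-3 × 90.03 = 0.6596 g
% H2C2O4 = 0.6596 / 1.155 × 100 = 57.11 %

57.11 %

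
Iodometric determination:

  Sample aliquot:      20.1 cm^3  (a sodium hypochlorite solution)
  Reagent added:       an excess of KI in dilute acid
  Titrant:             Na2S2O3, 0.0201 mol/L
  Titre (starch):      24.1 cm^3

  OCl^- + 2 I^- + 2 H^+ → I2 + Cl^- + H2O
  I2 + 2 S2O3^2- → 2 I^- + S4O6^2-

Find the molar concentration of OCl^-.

n(S2O3^2-) = 0.0241 × 0.0201 = 4.84 × 10^-4 mol
n(I2) = n(S2O3^2-)/2 = 2.42 × 10^-4 mol
n(OCl^-) in the aliquot = 2.42 × 10^-4 mol (1:1 ratio)
[OCl^-] = 2.42 × 10^-4 / 0.0201 = 0.0120 mol/L

0.0120 mol/L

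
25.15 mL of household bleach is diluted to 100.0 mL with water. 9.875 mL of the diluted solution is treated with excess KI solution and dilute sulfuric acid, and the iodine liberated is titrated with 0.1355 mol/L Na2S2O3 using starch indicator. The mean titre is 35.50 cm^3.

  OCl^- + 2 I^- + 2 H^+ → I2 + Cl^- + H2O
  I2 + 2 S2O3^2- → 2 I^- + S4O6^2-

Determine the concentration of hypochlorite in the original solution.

0.9684 mol/L

n(S2O3^2-) = 0.03550 × 0.1355 = 4.810 × 10^-3 mol
n(I2) = n(S2O3^2-)/2 = 2.405 × 10^-3 mol
n(OCl^-) in the aliquot = 2.405 × 10^-3 mol (1:1 ratio)
[OCl^-]_dilute = 2.405 × 10^-3 / 0.009875 = 0.2436 mol/L
[OCl^-]_original = 0.2436 × 100.0/25.15 = 0.9684 mol/L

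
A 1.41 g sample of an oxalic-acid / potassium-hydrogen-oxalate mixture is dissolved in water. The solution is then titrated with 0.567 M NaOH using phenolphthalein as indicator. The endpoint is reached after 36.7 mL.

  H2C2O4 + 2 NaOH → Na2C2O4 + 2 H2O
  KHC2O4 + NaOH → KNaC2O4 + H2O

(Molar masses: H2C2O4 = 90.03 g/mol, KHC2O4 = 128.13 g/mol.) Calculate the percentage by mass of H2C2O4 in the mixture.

n(NaOH) = 0.0367 × 0.567 = 0.0208 mol
Let x = n(H2C2O4), y = n(KHC2O4).
Titrant: 2x + 1y = 0.0208;  mass: 90.03x + 128.13y = 1.41
Solving, x = 7.56 × 10^-3 mol, y = 5.69 × 10^-3 mol
mass of H2C2O4 = 7.56 × 10^-3 × 90.03 = 0.680 g
% H2C2O4 = 0.680 / 1.41 × 100 = 48.3 %

48.3 %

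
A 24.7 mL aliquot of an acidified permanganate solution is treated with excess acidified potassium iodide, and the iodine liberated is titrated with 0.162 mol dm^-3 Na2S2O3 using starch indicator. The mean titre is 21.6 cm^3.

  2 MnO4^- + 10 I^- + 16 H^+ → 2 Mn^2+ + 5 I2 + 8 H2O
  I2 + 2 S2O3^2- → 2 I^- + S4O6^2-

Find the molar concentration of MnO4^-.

0.0283 mol/L

n(S2O3^2-) = 0.0216 × 0.162 = 3.50 × 10^-3 mol
n(I2) = n(S2O3^2-)/2 = 1.75 × 10^-3 mol
From the 2:5 ratio, n(MnO4^-) in the aliquot = 2/5 × 1.75 × 10^-3 = 7.00 × 10^-4 mol
[MnO4^-] = 7.00 × 10^-4 / 0.0247 = 0.0283 mol/L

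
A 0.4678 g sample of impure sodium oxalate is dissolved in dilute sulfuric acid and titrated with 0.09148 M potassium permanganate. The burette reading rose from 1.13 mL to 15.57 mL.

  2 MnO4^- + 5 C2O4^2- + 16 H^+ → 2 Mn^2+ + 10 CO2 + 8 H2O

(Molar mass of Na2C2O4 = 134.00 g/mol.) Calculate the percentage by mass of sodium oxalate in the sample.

n(KMnO4) = 0.01444 L × 0.09148 mol/L = 1.321 × 10^-3 mol
From the 5:2 ratio, n(Na2C2O4) = 5/2 × 1.321 × 10^-3 = 3.302 × 10^-3 mol
mass of Na2C2O4 = 3.302 × 10^-3 × 134.00 g/mol = 0.4425 g
% Na2C2O4 = 0.4425 / 0.4678 × 100 = 94.60 %

94.60 %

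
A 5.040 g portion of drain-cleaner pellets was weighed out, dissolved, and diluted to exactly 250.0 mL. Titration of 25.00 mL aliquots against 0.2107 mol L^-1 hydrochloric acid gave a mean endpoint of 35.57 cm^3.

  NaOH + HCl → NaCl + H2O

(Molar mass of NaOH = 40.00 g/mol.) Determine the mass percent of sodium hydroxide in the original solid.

n(HCl) per titration = 0.03557 × 0.2107 = 7.495 × 10^-3 mol
n(NaOH) in each aliquot = 7.495 × 10^-3 mol (1:1 ratio)
n(NaOH) in the whole flask = 7.495 × 10^-3 × 250.0/25.00 = 0.07495 mol
mass of NaOH = 0.07495 × 40.00 = 2.998 g
% NaOH = 2.998 / 5.040 × 100 = 59.48 %

59.48 %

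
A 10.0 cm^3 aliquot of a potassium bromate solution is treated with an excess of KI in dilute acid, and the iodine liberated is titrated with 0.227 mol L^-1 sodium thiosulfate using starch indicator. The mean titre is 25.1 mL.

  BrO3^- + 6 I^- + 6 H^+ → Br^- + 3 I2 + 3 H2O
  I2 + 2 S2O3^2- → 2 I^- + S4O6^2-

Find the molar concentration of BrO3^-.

0.0950 mol/L

n(S2O3^2-) = 0.0251 × 0.227 = 5.70 × 10^-3 mol
n(I2) = n(S2O3^2-)/2 = 2.85 × 10^-3 mol
From the 1:3 ratio, n(BrO3^-) in the aliquot = 1/3 × 2.85 × 10^-3 = 9.50 × 10^-4 mol
[BrO3^-] = 9.50 × 10^-4 / 0.0100 = 0.0950 mol/L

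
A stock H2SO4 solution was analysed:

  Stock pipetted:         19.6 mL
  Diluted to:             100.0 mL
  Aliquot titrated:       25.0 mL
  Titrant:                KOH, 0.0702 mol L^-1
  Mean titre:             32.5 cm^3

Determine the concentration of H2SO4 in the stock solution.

H2SO4 + 2 KOH → K2SO4 + 2 H2O
n(KOH) = 0.0325 × 0.0702 = 2.28 × 10^-3 mol
From the 1:2 ratio, n(H2SO4) in the aliquot = 1/2 × 2.28 × 10^-3 = 1.14 × 10^-3 mol
[H2SO4]_dilute = 1.14 × 10^-3 / 0.0250 = 0.0456 mol/L
Dilution factor = 100.0 / 19.6 = 5.102
[H2SO4]_stock = 0.0456 × 5.102 = 0.233 mol/L

0.233 mol/L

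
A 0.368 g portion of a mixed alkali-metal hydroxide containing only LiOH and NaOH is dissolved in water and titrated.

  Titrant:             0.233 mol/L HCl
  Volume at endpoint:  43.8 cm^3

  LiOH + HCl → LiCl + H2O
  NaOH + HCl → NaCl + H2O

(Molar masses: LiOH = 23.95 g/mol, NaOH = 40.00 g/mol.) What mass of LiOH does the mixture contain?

0.0600 g

n(HCl) = 0.0438 × 0.233 = 0.0102 mol
Let x = n(LiOH), y = n(NaOH).
Titrant: 1x + 1y = 0.0102;  mass: 23.95x + 40.00y = 0.368
Solving, x = 2.51 × 10^-3 mol, y = 7.70 × 10^-3 mol
mass of LiOH = 2.51 × 10^-3 × 23.95 = 0.0600 g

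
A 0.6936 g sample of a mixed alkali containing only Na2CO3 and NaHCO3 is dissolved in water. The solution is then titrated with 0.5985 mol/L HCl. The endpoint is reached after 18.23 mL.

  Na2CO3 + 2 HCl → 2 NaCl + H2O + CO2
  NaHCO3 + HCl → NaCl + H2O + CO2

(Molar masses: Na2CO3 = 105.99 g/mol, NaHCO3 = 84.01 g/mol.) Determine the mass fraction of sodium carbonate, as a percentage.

n(HCl) = 0.01823 × 0.5985 = 0.01091 mol
Let x = n(Na2CO3), y = n(NaHCO3).
Titrant: 2x + 1y = 0.01091;  mass: 105.99x + 84.01y = 0.6936
Solving, x = 3.595 × 10^-3 mol, y = 3.720 × 10^-3 mol
mass of Na2CO3 = 3.595 × 10^-3 × 105.99 = 0.3810 g
% Na2CO3 = 0.3810 / 0.6936 × 100 = 54.94 %

54.94 %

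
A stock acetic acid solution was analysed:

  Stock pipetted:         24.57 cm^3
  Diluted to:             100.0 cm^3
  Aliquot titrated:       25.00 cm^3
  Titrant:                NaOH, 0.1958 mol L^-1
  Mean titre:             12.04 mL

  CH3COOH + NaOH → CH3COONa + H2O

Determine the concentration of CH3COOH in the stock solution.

0.3838 mol/L

n(NaOH) = 0.01204 × 0.1958 = 2.357 × 10^-3 mol
n(CH3COOH) in the aliquot = 2.357 × 10^-3 mol (1:1 ratio)
[CH3COOH]_dilute = 2.357 × 10^-3 / 0.02500 = 0.09430 mol/L
Dilution factor = 100.0 / 24.57 = 4.070
[CH3COOH]_stock = 0.09430 × 4.070 = 0.3838 mol/L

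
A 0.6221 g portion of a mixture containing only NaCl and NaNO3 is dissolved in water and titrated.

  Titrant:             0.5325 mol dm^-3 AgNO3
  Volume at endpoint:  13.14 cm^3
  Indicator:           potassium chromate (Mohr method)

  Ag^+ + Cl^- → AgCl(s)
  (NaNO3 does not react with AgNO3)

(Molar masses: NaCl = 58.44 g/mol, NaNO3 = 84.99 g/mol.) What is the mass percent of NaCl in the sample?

n(AgNO3) = 0.01314 × 0.5325 = 6.997 × 10^-3 mol
Let x = n(NaCl), y = n(NaNO3).
Titrant: 1x = 6.997 × 10^-3;  mass: 58.44x + 84.99y = 0.6221
Solving, x = 6.997 × 10^-3 mol, y = 2.508 × 10^-3 mol
mass of NaCl = 6.997 × 10^-3 × 58.44 = 0.4089 g
% NaCl = 0.4089 / 0.6221 × 100 = 65.73 %

65.73 %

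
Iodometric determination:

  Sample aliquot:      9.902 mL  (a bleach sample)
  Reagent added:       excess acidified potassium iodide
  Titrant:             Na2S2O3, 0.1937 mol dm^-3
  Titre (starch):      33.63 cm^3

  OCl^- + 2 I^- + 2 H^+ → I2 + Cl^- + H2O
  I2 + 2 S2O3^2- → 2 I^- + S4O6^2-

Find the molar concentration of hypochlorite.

0.3289 mol/L

n(S2O3^2-) = 0.03363 × 0.1937 = 6.514 × 10^-3 mol
n(I2) = n(S2O3^2-)/2 = 3.257 × 10^-3 mol
n(OCl^-) in the aliquot = 3.257 × 10^-3 mol (1:1 ratio)
[OCl^-] = 3.257 × 10^-3 / 0.009902 = 0.3289 mol/L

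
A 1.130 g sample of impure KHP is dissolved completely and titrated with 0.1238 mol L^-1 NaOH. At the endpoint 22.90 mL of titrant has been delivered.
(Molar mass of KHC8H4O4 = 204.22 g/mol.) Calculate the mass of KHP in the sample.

KHC8H4O4 + NaOH → KNaC8H4O4 + H2O
n(NaOH) = 0.02290 L × 0.1238 mol/L = 2.835 × 10^-3 mol
n(KHC8H4O4) = 2.835 × 10^-3 mol (1:1 ratio)
mass of KHC8H4O4 = 2.835 × 10^-3 × 204.22 g/mol = 0.5790 g

0.5790 g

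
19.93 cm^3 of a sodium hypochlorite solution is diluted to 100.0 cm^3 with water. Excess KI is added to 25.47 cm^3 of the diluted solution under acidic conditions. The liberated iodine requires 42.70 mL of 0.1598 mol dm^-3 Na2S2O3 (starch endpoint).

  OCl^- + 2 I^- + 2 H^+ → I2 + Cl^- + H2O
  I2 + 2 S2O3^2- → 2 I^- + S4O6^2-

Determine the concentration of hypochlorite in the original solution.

n(S2O3^2-) = 0.04270 × 0.1598 = 6.823 × 10^-3 mol
n(I2) = n(S2O3^2-)/2 = 3.412 × 10^-3 mol
n(OCl^-) in the aliquot = 3.412 × 10^-3 mol (1:1 ratio)
[OCl^-]_dilute = 3.412 × 10^-3 / 0.02547 = 0.1340 mol/L
[OCl^-]_original = 0.1340 × 100.0/19.93 = 0.6721 mol/L

0.6721 mol/L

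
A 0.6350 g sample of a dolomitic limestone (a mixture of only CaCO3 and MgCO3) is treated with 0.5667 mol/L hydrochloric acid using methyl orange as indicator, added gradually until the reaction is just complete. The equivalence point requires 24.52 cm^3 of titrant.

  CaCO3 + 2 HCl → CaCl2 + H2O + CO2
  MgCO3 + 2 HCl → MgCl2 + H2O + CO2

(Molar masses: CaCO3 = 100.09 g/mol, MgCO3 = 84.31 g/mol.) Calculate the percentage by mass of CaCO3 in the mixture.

49.18 %

n(HCl) = 0.02452 × 0.5667 = 0.01390 mol
Let x = n(CaCO3), y = n(MgCO3).
Titrant: 2x + 2y = 0.01390;  mass: 100.09x + 84.31y = 0.6350
Solving, x = 3.120 × 10^-3 mol, y = 3.828 × 10^-3 mol
mass of CaCO3 = 3.120 × 10^-3 × 100.09 = 0.3123 g
% CaCO3 = 0.3123 / 0.6350 × 100 = 49.18 %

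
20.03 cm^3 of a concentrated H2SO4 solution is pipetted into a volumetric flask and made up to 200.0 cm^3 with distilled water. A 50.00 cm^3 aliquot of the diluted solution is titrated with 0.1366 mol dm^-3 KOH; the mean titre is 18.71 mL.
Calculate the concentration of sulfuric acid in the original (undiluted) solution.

0.2552 mol/L

H2SO4 + 2 KOH → K2SO4 + 2 H2O
n(KOH) = 0.01871 × 0.1366 = 2.556 × 10^-3 mol
From the 1:2 ratio, n(H2SO4) in the aliquot = 1/2 × 2.556 × 10^-3 = 1.278 × 10^-3 mol
[H2SO4]_dilute = 1.278 × 10^-3 / 0.05000 = 0.02556 mol/L
Dilution factor = 200.0 / 20.03 = 9.985
[H2SO4]_stock = 0.02556 × 9.985 = 0.2552 mol/L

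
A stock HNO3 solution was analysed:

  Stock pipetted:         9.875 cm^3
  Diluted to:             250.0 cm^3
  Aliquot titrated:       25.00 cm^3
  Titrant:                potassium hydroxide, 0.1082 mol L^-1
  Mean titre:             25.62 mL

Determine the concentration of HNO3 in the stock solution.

HNO3 + KOH → KNO3 + H2O
n(KOH) = 0.02562 × 0.1082 = 2.772 × 10^-3 mol
n(HNO3) in the aliquot = 2.772 × 10^-3 mol (1:1 ratio)
[HNO3]_dilute = 2.772 × 10^-3 / 0.02500 = 0.1109 mol/L
Dilution factor = 250.0 / 9.875 = 25.32
[HNO3]_stock = 0.1109 × 25.32 = 2.807 mol/L

2.807 mol/L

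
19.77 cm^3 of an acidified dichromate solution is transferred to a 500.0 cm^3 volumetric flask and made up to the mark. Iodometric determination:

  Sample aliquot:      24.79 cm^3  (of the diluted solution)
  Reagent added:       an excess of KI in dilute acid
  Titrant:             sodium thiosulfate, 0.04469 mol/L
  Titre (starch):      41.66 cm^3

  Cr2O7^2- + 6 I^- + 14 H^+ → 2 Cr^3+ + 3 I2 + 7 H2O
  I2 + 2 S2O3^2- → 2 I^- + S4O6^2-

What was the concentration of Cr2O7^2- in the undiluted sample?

0.3166 mol/L

n(S2O3^2-) = 0.04166 × 0.04469 = 1.862 × 10^-3 mol
n(I2) = n(S2O3^2-)/2 = 9.309 × 10^-4 mol
From the 1:3 ratio, n(Cr2O7^2-) in the aliquot = 1/3 × 9.309 × 10^-4 = 3.103 × 10^-4 mol
[Cr2O7^2-]_dilute = 3.103 × 10^-4 / 0.02479 = 0.01252 mol/L
[Cr2O7^2-]_original = 0.01252 × 500.0/19.77 = 0.3166 mol/L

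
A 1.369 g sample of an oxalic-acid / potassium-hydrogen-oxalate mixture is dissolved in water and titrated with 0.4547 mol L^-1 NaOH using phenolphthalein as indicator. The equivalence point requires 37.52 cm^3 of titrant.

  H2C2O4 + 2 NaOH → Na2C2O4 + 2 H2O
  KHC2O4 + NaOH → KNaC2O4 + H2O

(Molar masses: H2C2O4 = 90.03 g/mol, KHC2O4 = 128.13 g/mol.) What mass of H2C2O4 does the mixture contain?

n(NaOH) = 0.03752 × 0.4547 = 0.01706 mol
Let x = n(H2C2O4), y = n(KHC2O4).
Titrant: 2x + 1y = 0.01706;  mass: 90.03x + 128.13y = 1.369
Solving, x = 4.915 × 10^-3 mol, y = 7.231 × 10^-3 mol
mass of H2C2O4 = 4.915 × 10^-3 × 90.03 = 0.4425 g

0.4425 g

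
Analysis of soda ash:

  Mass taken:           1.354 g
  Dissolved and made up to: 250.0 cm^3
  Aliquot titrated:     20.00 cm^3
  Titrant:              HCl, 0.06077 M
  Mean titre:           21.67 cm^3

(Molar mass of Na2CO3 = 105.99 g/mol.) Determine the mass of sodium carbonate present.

Na2CO3 + 2 HCl → 2 NaCl + H2O + CO2
n(HCl) per titration = 0.02167 × 0.06077 = 1.317 × 10^-3 mol
From the 1:2 ratio, n(Na2CO3) in each aliquot = 1/2 × 1.317 × 10^-3 = 6.584 × 10^-4 mol
n(Na2CO3) in the whole flask = 6.584 × 10^-4 × 250.0/20.00 = 8.231 × 10^-3 mol
mass of Na2CO3 = 8.231 × 10^-3 × 105.99 = 0.8724 g

0.8724 g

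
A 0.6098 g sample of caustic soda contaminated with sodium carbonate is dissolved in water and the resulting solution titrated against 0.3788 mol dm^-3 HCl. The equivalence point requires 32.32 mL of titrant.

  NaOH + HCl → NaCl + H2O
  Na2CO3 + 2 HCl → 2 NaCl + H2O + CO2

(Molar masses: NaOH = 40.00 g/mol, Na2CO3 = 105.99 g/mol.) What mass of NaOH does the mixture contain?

n(HCl) = 0.03232 × 0.3788 = 0.01224 mol
Let x = n(NaOH), y = n(Na2CO3).
Titrant: 1x + 2y = 0.01224;  mass: 40.00x + 105.99y = 0.6098
Solving, x = 3.002 × 10^-3 mol, y = 4.621 × 10^-3 mol
mass of NaOH = 3.002 × 10^-3 × 40.00 = 0.1201 g

0.1201 g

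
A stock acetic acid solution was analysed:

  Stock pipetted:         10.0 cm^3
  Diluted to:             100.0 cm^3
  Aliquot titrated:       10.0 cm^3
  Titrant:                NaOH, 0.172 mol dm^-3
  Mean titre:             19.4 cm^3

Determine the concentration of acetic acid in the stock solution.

CH3COOH + NaOH → CH3COONa + H2O
n(NaOH) = 0.0194 × 0.172 = 3.34 × 10^-3 mol
n(CH3COOH) in the aliquot = 3.34 × 10^-3 mol (1:1 ratio)
[CH3COOH]_dilute = 3.34 × 10^-3 / 0.0100 = 0.334 mol/L
Dilution factor = 100.0 / 10.0 = 10.00
[CH3COOH]_stock = 0.334 × 10.00 = 3.34 mol/L

3.34 mol/L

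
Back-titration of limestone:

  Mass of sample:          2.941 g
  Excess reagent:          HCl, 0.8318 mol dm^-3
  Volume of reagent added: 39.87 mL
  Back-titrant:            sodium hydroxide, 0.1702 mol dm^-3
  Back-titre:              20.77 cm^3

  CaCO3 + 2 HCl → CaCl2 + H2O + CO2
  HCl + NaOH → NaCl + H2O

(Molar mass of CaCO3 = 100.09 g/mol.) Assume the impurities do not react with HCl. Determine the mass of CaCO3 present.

n(HCl) added = 0.03987 × 0.8318 = 0.03316 mol
n(NaOH) used in back-titration = 0.02077 × 0.1702 = 3.535 × 10^-3 mol
n(HCl) left over = 3.535 × 10^-3 mol (1:1 ratio)
n(HCl) consumed by analyte = 0.03316 − 3.535 × 10^-3 = 0.02963 mol
From the 1:2 ratio, n(CaCO3) = 1/2 × 0.02963 = 0.01481 mol
mass of CaCO3 = 0.01481 × 100.09 = 1.483 g

1.483 g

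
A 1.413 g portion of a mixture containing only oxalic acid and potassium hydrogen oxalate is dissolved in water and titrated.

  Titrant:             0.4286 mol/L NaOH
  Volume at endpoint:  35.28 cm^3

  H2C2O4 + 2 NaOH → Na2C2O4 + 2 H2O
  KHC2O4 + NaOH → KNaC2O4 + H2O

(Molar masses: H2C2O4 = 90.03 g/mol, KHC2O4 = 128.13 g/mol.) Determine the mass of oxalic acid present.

0.2840 g

n(NaOH) = 0.03528 × 0.4286 = 0.01512 mol
Let x = n(H2C2O4), y = n(KHC2O4).
Titrant: 2x + 1y = 0.01512;  mass: 90.03x + 128.13y = 1.413
Solving, x = 3.155 × 10^-3 mol, y = 8.811 × 10^-3 mol
mass of H2C2O4 = 3.155 × 10^-3 × 90.03 = 0.2840 g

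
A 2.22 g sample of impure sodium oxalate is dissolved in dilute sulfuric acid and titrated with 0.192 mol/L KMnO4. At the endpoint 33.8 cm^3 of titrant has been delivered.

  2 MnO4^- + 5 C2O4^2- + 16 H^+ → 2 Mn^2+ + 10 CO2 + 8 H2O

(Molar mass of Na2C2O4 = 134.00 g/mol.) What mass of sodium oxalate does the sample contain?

2.17 g

n(KMnO4) = 0.0338 L × 0.192 mol/L = 6.49 × 10^-3 mol
From the 5:2 ratio, n(Na2C2O4) = 5/2 × 6.49 × 10^-3 = 0.0162 mol
mass of Na2C2O4 = 0.0162 × 134.00 g/mol = 2.17 g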